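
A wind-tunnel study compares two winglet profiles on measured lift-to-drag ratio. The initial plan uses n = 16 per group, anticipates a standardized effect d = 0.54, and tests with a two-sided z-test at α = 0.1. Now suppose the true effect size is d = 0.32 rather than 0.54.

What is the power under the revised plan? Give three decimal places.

With d = 0.32: δ = d·√(n/2) = 0.32 × √(16/2) = 0.9051. Critical value z_{0.05} = 1.645.
Revised power = Φ(δ − 1.645) + Φ(−δ − 1.645) = Φ(-0.740) + Φ(-2.550) = 0.2297 + 0.0054 = 0.2351.

Power ≈ 0.235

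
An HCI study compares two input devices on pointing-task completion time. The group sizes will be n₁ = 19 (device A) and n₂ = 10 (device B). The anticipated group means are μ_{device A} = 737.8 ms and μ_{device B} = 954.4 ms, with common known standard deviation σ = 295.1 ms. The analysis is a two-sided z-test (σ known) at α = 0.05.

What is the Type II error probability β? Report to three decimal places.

β ≈ 0.532

Standardized effect: d = |μ_{device A} − μ_{device B}| / σ = |737.8 − 954.4| / 295.1 = 0.7340
Noncentrality parameter: δ = d / √(1/n₁ + 1/n₂) = 0.7340 / √(1/19 + 1/10) = 1.8787
Critical value for a two-sided test at α = 0.05: z_{α/2} = 1.960.
Power = Φ(δ − 1.960) + Φ(−δ − 1.960) = Φ(-0.081) + Φ(-3.839) = 0.4676 + 0.0001 = 0.4677.
Type II error: β = 1 − power = 1 − 0.4677 = 0.5323.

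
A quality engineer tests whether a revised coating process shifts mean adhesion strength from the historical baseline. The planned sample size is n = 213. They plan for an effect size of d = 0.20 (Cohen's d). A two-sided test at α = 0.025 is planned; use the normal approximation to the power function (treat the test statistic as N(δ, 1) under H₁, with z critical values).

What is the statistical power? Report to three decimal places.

Noncentrality parameter: δ = d·√n = 0.20 × √213 = 2.9189
Critical value for a two-sided test at α = 0.025: z_{α/2} = 2.241.
Power = Φ(δ − 2.241) + Φ(−δ − 2.241) = Φ(0.678) + Φ(-5.160) = 0.7510 + 0.0000 = 0.7510.

Power ≈ 0.751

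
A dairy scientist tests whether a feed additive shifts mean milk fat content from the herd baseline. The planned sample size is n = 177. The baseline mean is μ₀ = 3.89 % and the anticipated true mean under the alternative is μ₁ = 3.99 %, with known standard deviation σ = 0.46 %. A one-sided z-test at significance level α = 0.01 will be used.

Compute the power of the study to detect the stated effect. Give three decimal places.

Power ≈ 0.714

Standardized effect: d = |μ₁ − μ₀| / σ = |3.99 − 3.89| / 0.46 = 0.2174
Noncentrality parameter: δ = d·√n = 0.2174 × √177 = 2.8922
One-sided α = 0.01 → critical value z_{0.01} = 2.326.
Power = P(Z > 2.326 − δ) = Φ(0.566) = 0.7143.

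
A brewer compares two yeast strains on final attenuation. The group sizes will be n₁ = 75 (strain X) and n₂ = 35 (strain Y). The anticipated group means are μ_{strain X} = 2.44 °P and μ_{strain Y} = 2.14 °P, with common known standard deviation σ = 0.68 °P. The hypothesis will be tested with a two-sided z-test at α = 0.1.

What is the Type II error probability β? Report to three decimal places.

β ≈ 0.305

Standardized effect: d = |μ_{strain X} − μ_{strain Y}| / σ = |2.44 − 2.14| / 0.68 = 0.4412
Noncentrality parameter: λ = d / √(1/n₁ + 1/n₂) = 0.4412 / √(1/75 + 1/35) = 2.1552
Two-sided α = 0.1 → critical value z_{0.05} = 1.645.
Power = Φ(λ − 1.645) + Φ(−λ − 1.645) = Φ(0.510) + Φ(-3.800) = 0.6951 + 0.0001 = 0.6952.
Type II error: β = 1 − power = 1 − 0.6952 = 0.3048.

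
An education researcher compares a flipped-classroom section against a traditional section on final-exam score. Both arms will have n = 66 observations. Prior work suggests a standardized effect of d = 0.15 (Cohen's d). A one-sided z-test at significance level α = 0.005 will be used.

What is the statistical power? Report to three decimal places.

Power ≈ 0.043

Noncentrality parameter: δ = d·√(n/2) = 0.15 × √(66/2) = 0.8617
Critical value for a one-sided test at α = 0.005: z_α = 2.576.
Power = P(Z > 2.576 − δ) = Φ(-1.714) = 0.0433.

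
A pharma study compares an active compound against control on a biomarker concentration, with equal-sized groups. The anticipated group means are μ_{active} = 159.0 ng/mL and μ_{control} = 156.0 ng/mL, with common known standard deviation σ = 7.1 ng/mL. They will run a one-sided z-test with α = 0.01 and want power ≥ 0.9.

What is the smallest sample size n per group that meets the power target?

Standardized effect: d = |μ_{active} − μ_{control}| / σ = |159.0 − 156.0| / 7.1 = 0.4225
For power 0.9 need Φ(δ − z_{0.01}) = 0.9, so δ = z_{0.01} + z_{0.10} = 2.326 + 1.282 = 3.608.
δ = d·√(n/2) ⇒ n = 2(δ/d)² = 2 × (3.608 / 0.4225)² = 145.82.
Round up to the next whole unit.

n = 146 per group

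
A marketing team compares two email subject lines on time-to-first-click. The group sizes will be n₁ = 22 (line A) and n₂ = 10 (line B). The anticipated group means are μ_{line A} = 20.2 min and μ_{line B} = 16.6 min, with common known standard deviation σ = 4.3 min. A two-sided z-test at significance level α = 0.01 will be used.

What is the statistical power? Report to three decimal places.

Standardized effect: d = |μ_{line A} − μ_{line B}| / σ = |20.2 − 16.6| / 4.3 = 0.8372
Noncentrality parameter: δ = d / √(1/n₁ + 1/n₂) = 0.8372 / √(1/22 + 1/10) = 2.1952
Critical value for a two-sided test at α = 0.01: z_{α/2} = 2.576.
Power = Φ(δ − 2.576) + Φ(−δ − 2.576) = Φ(-0.381) + Φ(-4.771) = 0.3517 + 0.0000 = 0.3517.

Power ≈ 0.352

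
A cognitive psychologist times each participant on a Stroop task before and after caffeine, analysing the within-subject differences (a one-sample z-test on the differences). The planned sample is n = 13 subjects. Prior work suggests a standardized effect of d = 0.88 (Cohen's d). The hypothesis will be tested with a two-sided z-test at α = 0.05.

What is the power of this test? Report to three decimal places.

Noncentrality parameter: δ = d·√n = 0.88 × √13 = 3.1729
Two-sided α = 0.05 → critical value z_{0.025} = 1.960.
Power = Φ(δ − 1.960) + Φ(−δ − 1.960) = Φ(1.213) + Φ(-5.133) = 0.8874 + 0.0000 = 0.8874.

Power ≈ 0.887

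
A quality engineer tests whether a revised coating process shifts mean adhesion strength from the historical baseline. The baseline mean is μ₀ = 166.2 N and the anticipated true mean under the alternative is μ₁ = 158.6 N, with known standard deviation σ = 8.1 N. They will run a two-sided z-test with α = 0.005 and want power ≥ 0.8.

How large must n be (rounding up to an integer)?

Standardized effect: d = |μ₁ − μ₀| / σ = |158.6 − 166.2| / 8.1 = 0.9383
For power 0.8 need Φ(δ − z_{0.0025}) = 0.8, so δ = z_{0.0025} + z_{0.20} = 2.807 + 0.842 = 3.649.
(For δ > 0 the lower-tail rejection region contributes negligibly to power, so the one-term inversion is standard.)
δ = d·√n ⇒ n = (δ/d)² = (3.649 / 0.9383)² = 15.12.
Round up to the next whole unit.

n = 16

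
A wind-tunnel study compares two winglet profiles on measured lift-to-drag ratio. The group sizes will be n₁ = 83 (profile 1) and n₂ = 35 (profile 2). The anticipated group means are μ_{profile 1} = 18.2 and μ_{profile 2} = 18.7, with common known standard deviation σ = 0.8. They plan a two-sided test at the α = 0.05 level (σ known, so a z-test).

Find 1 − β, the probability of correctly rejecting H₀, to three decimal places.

Standardized effect: d = |μ_{profile 1} − μ_{profile 2}| / σ = |18.2 − 18.7| / 0.8 = 0.6250
Noncentrality parameter: δ = d / √(1/n₁ + 1/n₂) = 0.6250 / √(1/83 + 1/35) = 3.1011
Two-sided α = 0.05 → critical value z_{0.025} = 1.960.
Power = Φ(δ − 1.960) + Φ(−δ − 1.960) = Φ(1.141) + Φ(-5.061) = 0.8731 + 0.0000 = 0.8731.

Power ≈ 0.873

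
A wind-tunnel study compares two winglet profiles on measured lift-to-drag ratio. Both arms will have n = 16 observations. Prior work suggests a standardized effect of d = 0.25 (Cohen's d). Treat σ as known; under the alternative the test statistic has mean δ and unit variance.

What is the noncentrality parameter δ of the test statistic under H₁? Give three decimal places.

δ ≈ 0.707

The noncentrality parameter scales effect size by the design's sample-size factor: δ = d·√(n/2) = 0.25 × √(16/2) = 0.7071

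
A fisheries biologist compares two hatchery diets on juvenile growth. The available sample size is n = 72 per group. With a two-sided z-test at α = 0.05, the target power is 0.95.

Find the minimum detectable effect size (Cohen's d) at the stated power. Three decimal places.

Need Φ(δ − 1.960) = 0.95, so δ = 1.960 + 1.645 = 3.605.
(The second rejection-region term Φ(−δ − z_{α/2}) is negligible and dropped.)
δ = d·√(n/2) ⇒ d = δ/√(n/2) = 3.605/√(72/2) = 0.6008.

d ≈ 0.601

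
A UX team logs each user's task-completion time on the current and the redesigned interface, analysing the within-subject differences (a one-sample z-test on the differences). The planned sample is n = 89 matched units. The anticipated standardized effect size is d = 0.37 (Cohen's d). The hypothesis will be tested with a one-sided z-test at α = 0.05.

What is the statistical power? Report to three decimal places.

Noncentrality parameter: δ = d·√n = 0.37 × √89 = 3.4906
One-sided α = 0.05 → critical value z_{0.05} = 1.645.
Power = Φ(δ − 1.645) = Φ(1.846) = 0.9675.

Power ≈ 0.968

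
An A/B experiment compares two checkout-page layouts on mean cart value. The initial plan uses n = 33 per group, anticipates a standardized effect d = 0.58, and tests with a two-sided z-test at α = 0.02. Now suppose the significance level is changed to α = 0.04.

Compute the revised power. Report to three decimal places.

δ = d·√(n/2) = 0.58 × √(33/2) = 2.3560 (unchanged). New critical value: z_{0.02} = 2.054.
Revised power = Φ(δ − 2.054) + Φ(−δ − 2.054) = Φ(0.302) + Φ(-4.410) = 0.6188 + 0.0000 = 0.6188.

Power ≈ 0.619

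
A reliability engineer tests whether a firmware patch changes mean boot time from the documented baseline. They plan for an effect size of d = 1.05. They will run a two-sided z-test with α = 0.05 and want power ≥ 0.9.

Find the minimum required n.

n = 10

For power 0.9 need Φ(δ − z_{0.025}) = 0.9, so δ = z_{0.025} + z_{0.10} = 1.960 + 1.282 = 3.242.
(Ignoring the negligible lower-tail rejection probability gives the usual closed-form inversion.)
δ = d·√n ⇒ n = (δ/d)² = (3.242 / 1.05)² = 9.53.
Rounding up, n = 10.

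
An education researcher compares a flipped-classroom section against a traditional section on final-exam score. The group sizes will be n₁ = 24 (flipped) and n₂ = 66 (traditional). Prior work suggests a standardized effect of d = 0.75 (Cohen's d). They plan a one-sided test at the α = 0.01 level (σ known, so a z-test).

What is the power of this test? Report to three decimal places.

Power ≈ 0.794

Noncentrality parameter: δ = d / √(1/n₁ + 1/n₂) = 0.75 / √(1/24 + 1/66) = 3.1464
Critical value for a one-sided test at α = 0.01: z_α = 2.326.
Power = Φ(δ − 2.326) = Φ(0.820) = 0.7939.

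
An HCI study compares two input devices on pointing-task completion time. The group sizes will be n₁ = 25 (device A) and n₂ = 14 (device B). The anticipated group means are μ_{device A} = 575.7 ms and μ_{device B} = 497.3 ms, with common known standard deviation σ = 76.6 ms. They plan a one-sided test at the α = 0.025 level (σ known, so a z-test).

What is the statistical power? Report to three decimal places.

Standardized effect: d = |μ_{device A} − μ_{device B}| / σ = |575.7 − 497.3| / 76.6 = 1.0235
Noncentrality parameter: δ = d / √(1/n₁ + 1/n₂) = 1.0235 / √(1/25 + 1/14) = 3.0661
One-sided α = 0.025 → critical value z_{0.025} = 1.960.
Power = Φ(δ − 1.960) = Φ(1.106) = 0.8657.

Power ≈ 0.866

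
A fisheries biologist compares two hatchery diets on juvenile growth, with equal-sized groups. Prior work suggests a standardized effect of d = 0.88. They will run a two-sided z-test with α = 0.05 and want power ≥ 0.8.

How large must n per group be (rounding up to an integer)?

n = 21 per group

Set Φ(δ − 1.960) = 0.8; then δ − 1.960 = Φ⁻¹(0.8) = 0.842, giving δ = 2.802.
(For δ > 0 the lower-tail rejection region contributes negligibly to power, so the one-term inversion is standard.)
δ = d·√(n/2) ⇒ n = 2(δ/d)² = 2 × (2.802 / 0.88)² = 20.27.
Round up to the next whole unit.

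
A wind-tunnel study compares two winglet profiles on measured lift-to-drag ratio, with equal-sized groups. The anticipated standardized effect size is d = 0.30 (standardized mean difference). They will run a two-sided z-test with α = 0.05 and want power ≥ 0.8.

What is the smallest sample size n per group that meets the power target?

n = 175 per group

For power 0.8 need Φ(δ − z_{0.025}) = 0.8, so δ = z_{0.025} + z_{0.20} = 1.960 + 0.842 = 2.802.
(For δ > 0 the lower-tail rejection region contributes negligibly to power, so the one-term inversion is standard.)
δ = d·√(n/2) ⇒ n = 2(δ/d)² = 2 × (2.802 / 0.30)² = 174.42.
Rounding up, n = 175 per group.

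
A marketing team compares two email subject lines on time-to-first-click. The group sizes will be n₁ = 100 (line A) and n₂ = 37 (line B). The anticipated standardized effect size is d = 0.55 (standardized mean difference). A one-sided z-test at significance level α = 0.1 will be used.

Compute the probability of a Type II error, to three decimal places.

β ≈ 0.057

Noncentrality parameter: λ = d / √(1/n₁ + 1/n₂) = 0.55 / √(1/100 + 1/37) = 2.8583
One-sided α = 0.1 → critical value z_{0.1} = 1.282.
Power = P(Z > 1.282 − λ) = Φ(1.577) = 0.9426.
Type II error: β = 1 − power = 1 − 0.9426 = 0.0574.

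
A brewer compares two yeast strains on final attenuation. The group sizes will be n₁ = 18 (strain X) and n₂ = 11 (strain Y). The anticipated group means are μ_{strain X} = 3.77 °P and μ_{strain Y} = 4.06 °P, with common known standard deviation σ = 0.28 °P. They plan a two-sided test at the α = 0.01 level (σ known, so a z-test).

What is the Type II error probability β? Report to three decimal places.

β ≈ 0.448

Standardized effect: d = |μ_{strain X} − μ_{strain Y}| / σ = |3.77 − 4.06| / 0.28 = 1.0357
Noncentrality parameter: δ = d / √(1/n₁ + 1/n₂) = 1.0357 / √(1/18 + 1/11) = 2.7063
Critical value for a two-sided test at α = 0.01: z_{α/2} = 2.576.
Power = Φ(δ − 2.576) + Φ(−δ − 2.576) = Φ(0.130) + Φ(-5.282) = 0.5519 + 0.0000 = 0.5519.
Type II error: β = 1 − power = 1 − 0.5519 = 0.4481.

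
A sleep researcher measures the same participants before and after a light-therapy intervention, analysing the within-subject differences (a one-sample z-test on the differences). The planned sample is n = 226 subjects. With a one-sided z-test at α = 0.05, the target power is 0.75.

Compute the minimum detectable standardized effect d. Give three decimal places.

Required noncentrality: δ = z_{0.05} + z_{0.25} = 1.645 + 0.674 = 2.319.
δ = d·√n ⇒ d = δ/√n = 2.319/√226 = 0.1543.

d ≈ 0.154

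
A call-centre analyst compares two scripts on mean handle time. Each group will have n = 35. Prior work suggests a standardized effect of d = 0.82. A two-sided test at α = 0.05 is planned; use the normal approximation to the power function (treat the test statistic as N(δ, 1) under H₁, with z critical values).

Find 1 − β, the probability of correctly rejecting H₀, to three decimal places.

Power ≈ 0.929

Noncentrality parameter: δ = d·√(n/2) = 0.82 × √(35/2) = 3.4303
Two-sided α = 0.05 → critical value z_{0.025} = 1.960.
Power = Φ(δ − 1.960) + Φ(−δ − 1.960) = Φ(1.470) + Φ(-5.390) = 0.9293 + 0.0000 = 0.9293.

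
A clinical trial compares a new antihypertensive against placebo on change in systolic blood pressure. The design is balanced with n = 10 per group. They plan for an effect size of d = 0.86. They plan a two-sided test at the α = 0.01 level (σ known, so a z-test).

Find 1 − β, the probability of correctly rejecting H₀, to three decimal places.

Power ≈ 0.257

Noncentrality parameter: δ = d·√(n/2) = 0.86 × √(10/2) = 1.9230
Critical value for a two-sided test at α = 0.01: z_{α/2} = 2.576.
Power = Φ(δ − 2.576) + Φ(−δ − 2.576) = Φ(-0.653) + Φ(-4.499) = 0.2569 + 0.0000 = 0.2569.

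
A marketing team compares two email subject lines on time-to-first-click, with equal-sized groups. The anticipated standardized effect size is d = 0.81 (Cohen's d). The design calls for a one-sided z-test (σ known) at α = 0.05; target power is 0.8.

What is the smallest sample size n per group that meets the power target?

Set Φ(δ − 1.645) = 0.8; then δ − 1.645 = Φ⁻¹(0.8) = 0.842, giving δ = 2.486.
δ = d·√(n/2) ⇒ n = 2(δ/d)² = 2 × (2.486 / 0.81)² = 18.85.
Round up to the next whole unit.

n = 19 per group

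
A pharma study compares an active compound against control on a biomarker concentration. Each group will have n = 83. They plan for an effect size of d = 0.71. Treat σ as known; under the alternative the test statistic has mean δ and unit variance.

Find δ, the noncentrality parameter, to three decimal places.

δ = d·√(n/2) = 0.71 × √(83/2) = 4.5739

δ ≈ 4.574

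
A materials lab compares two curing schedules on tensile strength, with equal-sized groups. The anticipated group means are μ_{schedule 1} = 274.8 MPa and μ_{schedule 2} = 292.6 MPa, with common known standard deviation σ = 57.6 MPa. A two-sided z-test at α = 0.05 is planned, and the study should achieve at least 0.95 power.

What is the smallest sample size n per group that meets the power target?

n = 273 per group

Standardized effect: d = |μ_{schedule 1} − μ_{schedule 2}| / σ = |274.8 − 292.6| / 57.6 = 0.3090
For power 0.95 need Φ(δ − z_{0.025}) = 0.95, so δ = z_{0.025} + z_{0.05} = 1.960 + 1.645 = 3.605.
(Ignoring the negligible lower-tail rejection probability gives the usual closed-form inversion.)
δ = d·√(n/2) ⇒ n = 2(δ/d)² = 2 × (3.605 / 0.3090)² = 272.15.
Round up to the next whole unit.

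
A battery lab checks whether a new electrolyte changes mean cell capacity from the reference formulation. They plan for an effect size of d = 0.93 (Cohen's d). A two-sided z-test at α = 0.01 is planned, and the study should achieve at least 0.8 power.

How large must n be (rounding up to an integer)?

Set Φ(δ − 2.576) = 0.8; then δ − 2.576 = Φ⁻¹(0.8) = 0.842, giving δ = 3.417.
(For δ > 0 the lower-tail rejection region contributes negligibly to power, so the one-term inversion is standard.)
δ = d·√n ⇒ n = (δ/d)² = (3.417 / 0.93)² = 13.50.
Round up to the next whole unit.

n = 14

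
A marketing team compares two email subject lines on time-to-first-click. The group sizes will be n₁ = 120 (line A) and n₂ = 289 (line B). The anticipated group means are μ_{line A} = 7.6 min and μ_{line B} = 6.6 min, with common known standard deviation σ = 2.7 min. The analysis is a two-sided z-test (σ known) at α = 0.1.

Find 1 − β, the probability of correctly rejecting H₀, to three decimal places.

Power ≈ 0.961

Standardized effect: d = |μ_{line A} − μ_{line B}| / σ = |7.6 − 6.6| / 2.7 = 0.3704
Noncentrality parameter: λ = d / √(1/n₁ + 1/n₂) = 0.3704 / √(1/120 + 1/289) = 3.4105
Critical value for a two-sided test at α = 0.1: z_{α/2} = 1.645.
Power = Φ(λ − 1.645) + Φ(−λ − 1.645) = Φ(1.766) + Φ(-5.055) = 0.9613 + 0.0000 = 0.9613.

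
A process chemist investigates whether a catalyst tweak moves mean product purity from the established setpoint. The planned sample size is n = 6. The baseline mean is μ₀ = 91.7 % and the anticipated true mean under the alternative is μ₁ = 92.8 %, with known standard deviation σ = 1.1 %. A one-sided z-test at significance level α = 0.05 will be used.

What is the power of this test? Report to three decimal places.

Power ≈ 0.789

Standardized effect: d = |μ₁ − μ₀| / σ = |92.8 − 91.7| / 1.1 = 1.0000
Noncentrality parameter: δ = d·√n = 1.0000 × √6 = 2.4495
One-sided α = 0.05 → critical value z_{0.05} = 1.645.
Power = Φ(δ − 1.645) = Φ(0.805) = 0.7895.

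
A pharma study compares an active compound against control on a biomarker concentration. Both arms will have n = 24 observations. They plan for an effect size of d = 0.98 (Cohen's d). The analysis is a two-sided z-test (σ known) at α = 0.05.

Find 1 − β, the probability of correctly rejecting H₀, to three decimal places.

Power ≈ 0.924

Noncentrality parameter: δ = d·√(n/2) = 0.98 × √(24/2) = 3.3948
Critical value for a two-sided test at α = 0.05: z_{α/2} = 1.960.
Power = Φ(δ − 1.960) + Φ(−δ − 1.960) = Φ(1.435) + Φ(-5.355) = 0.9243 + 0.0000 = 0.9243.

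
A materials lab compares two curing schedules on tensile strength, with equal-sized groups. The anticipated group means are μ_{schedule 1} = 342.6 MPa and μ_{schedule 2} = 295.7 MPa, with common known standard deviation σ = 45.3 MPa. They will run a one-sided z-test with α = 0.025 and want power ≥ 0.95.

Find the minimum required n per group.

n = 25 per group

Standardized effect: d = |μ_{schedule 1} − μ_{schedule 2}| / σ = |342.6 − 295.7| / 45.3 = 1.0353
Set Φ(δ − 1.960) = 0.95; then δ − 1.960 = Φ⁻¹(0.95) = 1.645, giving δ = 3.605.
δ = d·√(n/2) ⇒ n = 2(δ/d)² = 2 × (3.605 / 1.0353)² = 24.25.
Round up to the next whole unit.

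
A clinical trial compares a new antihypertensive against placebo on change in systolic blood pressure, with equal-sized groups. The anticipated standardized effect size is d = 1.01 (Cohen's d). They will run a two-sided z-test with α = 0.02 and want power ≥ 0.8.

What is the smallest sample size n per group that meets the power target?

n = 20 per group

Set Φ(δ − 2.326) = 0.8; then δ − 2.326 = Φ⁻¹(0.8) = 0.842, giving δ = 3.168.
(For δ > 0 the lower-tail rejection region contributes negligibly to power, so the one-term inversion is standard.)
δ = d·√(n/2) ⇒ n = 2(δ/d)² = 2 × (3.168 / 1.01)² = 19.68.
Rounding up, n = 20 per group.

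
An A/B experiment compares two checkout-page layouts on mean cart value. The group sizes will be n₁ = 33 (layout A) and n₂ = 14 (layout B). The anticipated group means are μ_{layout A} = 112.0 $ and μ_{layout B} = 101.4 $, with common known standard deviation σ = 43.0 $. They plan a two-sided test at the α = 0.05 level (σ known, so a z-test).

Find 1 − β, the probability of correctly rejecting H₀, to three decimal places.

Power ≈ 0.121

Standardized effect: d = |μ_{layout A} − μ_{layout B}| / σ = |112.0 − 101.4| / 43.0 = 0.2465
Noncentrality parameter: δ = d / √(1/n₁ + 1/n₂) = 0.2465 / √(1/33 + 1/14) = 0.7729
Critical value for a two-sided test at α = 0.05: z_{α/2} = 1.960.
Power = Φ(δ − 1.960) + Φ(−δ − 1.960) = Φ(-1.187) + Φ(-2.733) = 0.1176 + 0.0031 = 0.1207.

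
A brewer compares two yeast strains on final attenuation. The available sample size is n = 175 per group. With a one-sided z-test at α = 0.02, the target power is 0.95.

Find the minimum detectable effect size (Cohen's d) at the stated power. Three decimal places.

d ≈ 0.395

Required noncentrality: δ = z_{0.02} + z_{0.05} = 2.054 + 1.645 = 3.699.
δ = d·√(n/2) ⇒ d = δ/√(n/2) = 3.699/√(175/2) = 0.3954.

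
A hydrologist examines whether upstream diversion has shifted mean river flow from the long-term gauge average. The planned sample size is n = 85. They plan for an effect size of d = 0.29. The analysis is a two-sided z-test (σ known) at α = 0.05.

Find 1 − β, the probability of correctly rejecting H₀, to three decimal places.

Power ≈ 0.762

Noncentrality parameter: δ = d·√n = 0.29 × √85 = 2.6737
Critical value for a two-sided test at α = 0.05: z_{α/2} = 1.960.
Power = Φ(δ − 1.960) + Φ(−δ − 1.960) = Φ(0.714) + Φ(-4.634) = 0.7623 + 0.0000 = 0.7623.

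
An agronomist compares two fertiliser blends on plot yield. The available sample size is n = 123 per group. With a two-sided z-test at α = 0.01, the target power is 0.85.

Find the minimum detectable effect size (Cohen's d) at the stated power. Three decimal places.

d ≈ 0.461

Required noncentrality: δ = z_{0.005} + z_{0.15} = 2.576 + 1.036 = 3.612.
(Lower-tail contribution to power is negligible for δ > 0.)
δ = d·√(n/2) ⇒ d = δ/√(n/2) = 3.612/√(123/2) = 0.4606.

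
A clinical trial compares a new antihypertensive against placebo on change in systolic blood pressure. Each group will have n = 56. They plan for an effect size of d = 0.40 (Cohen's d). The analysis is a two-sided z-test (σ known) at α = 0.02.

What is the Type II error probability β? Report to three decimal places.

β ≈ 0.583

Noncentrality parameter: δ = d·√(n/2) = 0.40 × √(56/2) = 2.1166
Critical value for a two-sided test at α = 0.02: z_{α/2} = 2.326.
Power = Φ(δ − 2.326) + Φ(−δ − 2.326) = Φ(-0.210) + Φ(-4.443) = 0.4169 + 0.0000 = 0.4169.
Type II error: β = 1 − power = 1 − 0.4169 = 0.5831.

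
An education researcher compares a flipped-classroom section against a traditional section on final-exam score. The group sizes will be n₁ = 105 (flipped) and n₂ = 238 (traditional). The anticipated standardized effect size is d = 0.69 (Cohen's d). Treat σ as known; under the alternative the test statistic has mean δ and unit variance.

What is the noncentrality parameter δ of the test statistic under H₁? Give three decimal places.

δ = d / √(1/n₁ + 1/n₂) = 0.69 / √(1/105 + 1/238) = 5.8896

δ ≈ 5.890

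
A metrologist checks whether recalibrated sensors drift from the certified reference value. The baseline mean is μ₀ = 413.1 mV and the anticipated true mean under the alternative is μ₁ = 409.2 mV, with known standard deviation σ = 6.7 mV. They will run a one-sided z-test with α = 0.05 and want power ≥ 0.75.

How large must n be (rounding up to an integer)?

n = 16

Standardized effect: d = |μ₁ − μ₀| / σ = |409.2 − 413.1| / 6.7 = 0.5821
Set Φ(δ − 1.645) = 0.75; then δ − 1.645 = Φ⁻¹(0.75) = 0.674, giving δ = 2.319.
δ = d·√n ⇒ n = (δ/d)² = (2.319 / 0.5821)² = 15.88.
Rounding up, n = 16.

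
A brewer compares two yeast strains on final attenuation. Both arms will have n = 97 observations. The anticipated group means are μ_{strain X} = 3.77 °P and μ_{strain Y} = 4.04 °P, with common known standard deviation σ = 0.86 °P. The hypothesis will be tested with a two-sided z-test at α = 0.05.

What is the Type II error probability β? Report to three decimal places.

Standardized effect: d = |μ_{strain X} − μ_{strain Y}| / σ = |3.77 − 4.04| / 0.86 = 0.3140
Noncentrality parameter: δ = d·√(n/2) = 0.3140 × √(97/2) = 2.1864
Critical value for a two-sided test at α = 0.05: z_{α/2} = 1.960.
Power = Φ(δ − 1.960) + Φ(−δ − 1.960) = Φ(0.226) + Φ(-4.146) = 0.5896 + 0.0000 = 0.5896.
Type II error: β = 1 − power = 1 − 0.5896 = 0.4104.

β ≈ 0.410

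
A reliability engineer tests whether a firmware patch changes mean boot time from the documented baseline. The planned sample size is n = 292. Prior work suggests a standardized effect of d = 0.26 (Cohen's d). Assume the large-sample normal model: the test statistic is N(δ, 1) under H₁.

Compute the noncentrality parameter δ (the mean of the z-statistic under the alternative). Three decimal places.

δ ≈ 4.443

The noncentrality parameter scales effect size by the design's sample-size factor: δ = d·√n = 0.26 × √292 = 4.4429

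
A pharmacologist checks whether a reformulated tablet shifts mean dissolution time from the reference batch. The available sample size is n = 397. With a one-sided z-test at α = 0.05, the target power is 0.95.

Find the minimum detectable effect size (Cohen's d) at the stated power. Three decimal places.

Need Φ(δ − 1.645) = 0.95, so δ = 1.645 + 1.645 = 3.290.
δ = d·√n ⇒ d = δ/√n = 3.290/√397 = 0.1651.

d ≈ 0.165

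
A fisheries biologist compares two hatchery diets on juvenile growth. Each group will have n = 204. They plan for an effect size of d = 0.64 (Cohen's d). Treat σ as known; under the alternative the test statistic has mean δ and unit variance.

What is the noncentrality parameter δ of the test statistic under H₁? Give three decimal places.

The noncentrality parameter scales effect size by the design's sample-size factor: δ = d·√(n/2) = 0.64 × √(204/2) = 6.4637

δ ≈ 6.464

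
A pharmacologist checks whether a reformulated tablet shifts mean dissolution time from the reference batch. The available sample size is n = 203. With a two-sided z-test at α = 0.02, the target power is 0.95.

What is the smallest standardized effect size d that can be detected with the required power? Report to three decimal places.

d ≈ 0.279

Need Φ(δ − 2.326) = 0.95, so δ = 2.326 + 1.645 = 3.971.
(Lower-tail contribution to power is negligible for δ > 0.)
δ = d·√n ⇒ d = δ/√n = 3.971/√203 = 0.2787.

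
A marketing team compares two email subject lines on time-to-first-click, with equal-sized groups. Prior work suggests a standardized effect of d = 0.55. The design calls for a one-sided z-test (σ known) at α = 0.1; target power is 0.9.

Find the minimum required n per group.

Set Φ(δ − 1.282) = 0.9; then δ − 1.282 = Φ⁻¹(0.9) = 1.282, giving δ = 2.563.
δ = d·√(n/2) ⇒ n = 2(δ/d)² = 2 × (2.563 / 0.55)² = 43.43.
Rounding up, n = 44 per group.

n = 44 per group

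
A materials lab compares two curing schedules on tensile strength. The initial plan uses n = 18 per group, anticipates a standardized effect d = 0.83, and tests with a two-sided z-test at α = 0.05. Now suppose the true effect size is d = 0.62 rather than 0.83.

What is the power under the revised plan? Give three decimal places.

Power ≈ 0.460

With d = 0.62: δ = d·√(n/2) = 0.62 × √(18/2) = 1.8600. Critical value z_{0.025} = 1.960.
Revised power = Φ(δ − 1.960) + Φ(−δ − 1.960) = Φ(-0.100) + Φ(-3.820) = 0.4602 + 0.0001 = 0.4603.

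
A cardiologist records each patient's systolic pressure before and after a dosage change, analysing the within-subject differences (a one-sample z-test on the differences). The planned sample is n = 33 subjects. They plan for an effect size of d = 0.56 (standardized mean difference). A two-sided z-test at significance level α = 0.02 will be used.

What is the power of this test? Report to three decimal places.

Power ≈ 0.813

Noncentrality parameter: δ = d·√n = 0.56 × √33 = 3.2170
Critical value for a two-sided test at α = 0.02: z_{α/2} = 2.326.
Power = Φ(δ − 2.326) + Φ(−δ − 2.326) = Φ(0.891) + Φ(-5.543) = 0.8134 + 0.0000 = 0.8134.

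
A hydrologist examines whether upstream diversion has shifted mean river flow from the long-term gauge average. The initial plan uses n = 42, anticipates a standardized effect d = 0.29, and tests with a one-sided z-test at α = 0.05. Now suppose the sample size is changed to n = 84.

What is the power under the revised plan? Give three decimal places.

With n = 84: δ = d·√n = 0.29 × √84 = 2.6579. Critical value z_{0.05} = 1.645.
Revised power = Φ(δ − 1.645) = Φ(1.013) = 0.8445.

Power ≈ 0.844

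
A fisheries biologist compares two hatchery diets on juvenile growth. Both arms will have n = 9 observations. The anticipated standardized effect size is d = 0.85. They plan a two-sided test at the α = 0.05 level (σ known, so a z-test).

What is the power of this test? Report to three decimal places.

Noncentrality parameter: δ = d·√(n/2) = 0.85 × √(9/2) = 1.8031
Critical value for a two-sided test at α = 0.05: z_{α/2} = 1.960.
Power = Φ(δ − 1.960) + Φ(−δ − 1.960) = Φ(-0.157) + Φ(-3.763) = 0.4377 + 0.0001 = 0.4378.

Power ≈ 0.438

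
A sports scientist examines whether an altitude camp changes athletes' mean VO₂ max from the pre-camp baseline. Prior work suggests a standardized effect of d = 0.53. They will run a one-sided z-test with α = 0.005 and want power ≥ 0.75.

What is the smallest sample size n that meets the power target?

For power 0.75 need Φ(δ − z_{0.005}) = 0.75, so δ = z_{0.005} + z_{0.25} = 2.576 + 0.674 = 3.250.
δ = d·√n ⇒ n = (δ/d)² = (3.250 / 0.53)² = 37.61.
Round up to the next whole unit.

n = 38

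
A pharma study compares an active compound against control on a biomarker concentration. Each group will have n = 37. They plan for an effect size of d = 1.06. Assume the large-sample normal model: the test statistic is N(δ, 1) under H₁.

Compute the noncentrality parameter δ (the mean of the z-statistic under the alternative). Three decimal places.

δ = d·√(n/2) = 1.06 × √(37/2) = 4.5592

δ ≈ 4.559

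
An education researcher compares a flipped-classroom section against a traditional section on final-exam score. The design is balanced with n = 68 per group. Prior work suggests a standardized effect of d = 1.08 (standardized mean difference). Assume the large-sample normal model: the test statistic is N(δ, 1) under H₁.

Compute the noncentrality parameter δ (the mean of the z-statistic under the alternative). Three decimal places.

δ ≈ 6.297

δ = d·√(n/2) = 1.08 × √(68/2) = 6.2974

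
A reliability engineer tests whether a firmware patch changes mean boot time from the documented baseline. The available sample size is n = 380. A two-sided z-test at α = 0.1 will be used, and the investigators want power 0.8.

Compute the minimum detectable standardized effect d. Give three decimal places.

Required noncentrality: δ = z_{0.05} + z_{0.20} = 1.645 + 0.842 = 2.486.
(Lower-tail contribution to power is negligible for δ > 0.)
δ = d·√n ⇒ d = δ/√n = 2.486/√380 = 0.1276.

d ≈ 0.128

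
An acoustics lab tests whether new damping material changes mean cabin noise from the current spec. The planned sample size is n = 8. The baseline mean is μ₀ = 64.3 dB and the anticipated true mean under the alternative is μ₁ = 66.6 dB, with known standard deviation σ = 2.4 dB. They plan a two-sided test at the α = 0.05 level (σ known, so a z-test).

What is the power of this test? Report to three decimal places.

Standardized effect: d = |μ₁ − μ₀| / σ = |66.6 − 64.3| / 2.4 = 0.9583
Noncentrality parameter: δ = d·√n = 0.9583 × √8 = 2.7106
Two-sided α = 0.05 → critical value z_{0.025} = 1.960.
Power = Φ(δ − 1.960) + Φ(−δ − 1.960) = Φ(0.751) + Φ(-4.671) = 0.7736 + 0.0000 = 0.7736.

Power ≈ 0.774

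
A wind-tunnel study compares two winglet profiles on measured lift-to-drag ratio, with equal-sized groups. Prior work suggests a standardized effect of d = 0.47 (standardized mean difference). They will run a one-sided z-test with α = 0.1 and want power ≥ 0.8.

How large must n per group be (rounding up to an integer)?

Set Φ(δ − 1.282) = 0.8; then δ − 1.282 = Φ⁻¹(0.8) = 0.842, giving δ = 2.123.
δ = d·√(n/2) ⇒ n = 2(δ/d)² = 2 × (2.123 / 0.47)² = 40.81.
Round up to the next whole unit.

n = 41 per group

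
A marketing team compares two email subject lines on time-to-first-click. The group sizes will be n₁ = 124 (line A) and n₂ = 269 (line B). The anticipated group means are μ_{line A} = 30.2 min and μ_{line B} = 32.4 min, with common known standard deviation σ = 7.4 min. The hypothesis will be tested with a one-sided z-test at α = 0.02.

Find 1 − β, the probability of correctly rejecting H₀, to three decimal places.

Power ≈ 0.753

Standardized effect: d = |μ_{line A} − μ_{line B}| / σ = |30.2 − 32.4| / 7.4 = 0.2973
Noncentrality parameter: δ = d / √(1/n₁ + 1/n₂) = 0.2973 / √(1/124 + 1/269) = 2.7389
Critical value for a one-sided test at α = 0.02: z_α = 2.054.
Power = Φ(δ − 2.054) = Φ(0.685) = 0.7534.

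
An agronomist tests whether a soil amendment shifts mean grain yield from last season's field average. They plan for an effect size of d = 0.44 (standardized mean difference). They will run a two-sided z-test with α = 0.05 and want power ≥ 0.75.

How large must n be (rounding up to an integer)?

For power 0.75 need Φ(δ − z_{0.025}) = 0.75, so δ = z_{0.025} + z_{0.25} = 1.960 + 0.674 = 2.634.
(For δ > 0 the lower-tail rejection region contributes negligibly to power, so the one-term inversion is standard.)
δ = d·√n ⇒ n = (δ/d)² = (2.634 / 0.44)² = 35.85.
Rounding up, n = 36.

n = 36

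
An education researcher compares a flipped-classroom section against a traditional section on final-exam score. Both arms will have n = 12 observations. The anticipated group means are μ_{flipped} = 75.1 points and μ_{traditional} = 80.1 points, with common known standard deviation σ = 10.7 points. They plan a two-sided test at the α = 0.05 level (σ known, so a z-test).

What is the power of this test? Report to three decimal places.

Power ≈ 0.208

Standardized effect: d = |μ_{flipped} − μ_{traditional}| / σ = |75.1 − 80.1| / 10.7 = 0.4673
Noncentrality parameter: δ = d·√(n/2) = 0.4673 × √(12/2) = 1.1446
Critical value for a two-sided test at α = 0.05: z_{α/2} = 1.960.
Power = Φ(δ − 1.960) + Φ(−δ − 1.960) = Φ(-0.815) + Φ(-3.105) = 0.2074 + 0.0010 = 0.2084.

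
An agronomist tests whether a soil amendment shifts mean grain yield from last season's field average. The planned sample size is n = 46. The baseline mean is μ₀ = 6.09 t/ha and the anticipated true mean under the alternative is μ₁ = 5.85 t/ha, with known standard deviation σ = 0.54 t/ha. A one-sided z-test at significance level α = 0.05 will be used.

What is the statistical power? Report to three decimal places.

Power ≈ 0.915

Standardized effect: d = |μ₁ − μ₀| / σ = |5.85 − 6.09| / 0.54 = 0.4444
Noncentrality parameter: δ = d·√n = 0.4444 × √46 = 3.0144
One-sided α = 0.05 → critical value z_{0.05} = 1.645.
Power = P(Z > 1.645 − δ) = Φ(1.370) = 0.9146.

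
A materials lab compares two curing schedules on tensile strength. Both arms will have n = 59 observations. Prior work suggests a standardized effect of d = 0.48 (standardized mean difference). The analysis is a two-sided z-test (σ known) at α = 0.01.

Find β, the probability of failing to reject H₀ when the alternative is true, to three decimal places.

β ≈ 0.488

Noncentrality parameter: δ = d·√(n/2) = 0.48 × √(59/2) = 2.6071
Two-sided α = 0.01 → critical value z_{0.005} = 2.576.
Power = Φ(δ − 2.576) + Φ(−δ − 2.576) = Φ(0.031) + Φ(-5.183) = 0.5125 + 0.0000 = 0.5125.
Type II error: β = 1 − power = 1 − 0.5125 = 0.4875.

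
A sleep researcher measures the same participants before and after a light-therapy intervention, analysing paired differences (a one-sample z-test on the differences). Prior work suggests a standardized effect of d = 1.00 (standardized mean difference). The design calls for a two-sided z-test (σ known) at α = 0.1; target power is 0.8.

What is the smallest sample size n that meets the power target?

For power 0.8 need Φ(δ − z_{0.05}) = 0.8, so δ = z_{0.05} + z_{0.20} = 1.645 + 0.842 = 2.486.
(For δ > 0 the lower-tail rejection region contributes negligibly to power, so the one-term inversion is standard.)
δ = d·√n ⇒ n = (δ/d)² = (2.486 / 1.00)² = 6.18.
Round up to the next whole unit.

n = 7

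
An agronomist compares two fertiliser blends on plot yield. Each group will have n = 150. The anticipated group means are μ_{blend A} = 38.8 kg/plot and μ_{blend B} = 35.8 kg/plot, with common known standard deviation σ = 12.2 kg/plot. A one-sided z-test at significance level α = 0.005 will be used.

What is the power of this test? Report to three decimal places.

Power ≈ 0.328

Standardized effect: d = |μ_{blend A} − μ_{blend B}| / σ = |38.8 − 35.8| / 12.2 = 0.2459
Noncentrality parameter: δ = d·√(n/2) = 0.2459 × √(150/2) = 2.1296
One-sided α = 0.005 → critical value z_{0.005} = 2.576.
Power = Φ(δ − 2.576) = Φ(-0.446) = 0.3277.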